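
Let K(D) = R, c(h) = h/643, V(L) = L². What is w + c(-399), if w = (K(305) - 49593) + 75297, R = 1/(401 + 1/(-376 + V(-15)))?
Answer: 1000726477243/38933650 ≈ 25703.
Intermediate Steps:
c(h) = h/643 (c(h) = h*(1/643) = h/643)
R = 151/60550 (R = 1/(401 + 1/(-376 + (-15)²)) = 1/(401 + 1/(-376 + 225)) = 1/(401 + 1/(-151)) = 1/(401 - 1/151) = 1/(60550/151) = 151/60550 ≈ 0.0024938)
K(D) = 151/60550
w = 1556377351/60550 (w = (151/60550 - 49593) + 75297 = -3002855999/60550 + 75297 = 1556377351/60550 ≈ 25704.)
w + c(-399) = 1556377351/60550 + (1/643)*(-399) = 1556377351/60550 - 399/643 = 1000726477243/38933650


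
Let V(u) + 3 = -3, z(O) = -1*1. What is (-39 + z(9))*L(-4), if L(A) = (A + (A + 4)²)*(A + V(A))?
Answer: -1600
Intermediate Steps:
z(O) = -1
V(u) = -6 (V(u) = -3 - 3 = -6)
L(A) = (-6 + A)*(A + (4 + A)²) (L(A) = (A + (A + 4)²)*(A - 6) = (A + (4 + A)²)*(-6 + A) = (-6 + A)*(A + (4 + A)²))
(-39 + z(9))*L(-4) = (-39 - 1)*(-96 + (-4)³ - 38*(-4) + 3*(-4)²) = -40*(-96 - 64 + 152 + 3*16) = -40*(-96 - 64 + 152 + 48) = -40*40 = -1600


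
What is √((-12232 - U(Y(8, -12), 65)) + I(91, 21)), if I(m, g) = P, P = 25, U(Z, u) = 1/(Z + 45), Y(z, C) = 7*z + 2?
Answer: I*√129504166/103 ≈ 110.49*I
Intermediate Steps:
Y(z, C) = 2 + 7*z
U(Z, u) = 1/(45 + Z)
I(m, g) = 25
√((-12232 - U(Y(8, -12), 65)) + I(91, 21)) = √((-12232 - 1/(45 + (2 + 7*8))) + 25) = √((-12232 - 1/(45 + (2 + 56))) + 25) = √((-12232 - 1/(45 + 58)) + 25) = √((-12232 - 1/103) + 25) = √(-1259897/103 + 25) = √(-1257322/103) = I*√129504166/103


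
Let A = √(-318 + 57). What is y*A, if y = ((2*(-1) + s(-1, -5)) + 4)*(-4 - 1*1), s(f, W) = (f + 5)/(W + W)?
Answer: -24*I*√29 ≈ -129.24*I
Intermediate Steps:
s(f, W) = (5 + f)/(2*W) (s(f, W) = (5 + f)/((2*W)) = (5 + f)*(1/(2*W)) = (5 + f)/(2*W))
A = 3*I*√29 (A = √(-261) = 3*I*√29 ≈ 16.155*I)
y = -8 (y = ((2*(-1) + (½)*(5 - 1)/(-5)) + 4)*(-4 - 1*1) = ((-2 + (½)*(-⅕)*4) + 4)*(-4 - 1) = ((-2 - ⅖) + 4)*(-5) = (-12/5 + 4)*(-5) = (8/5)*(-5) = -8)
y*A = -24*I*√29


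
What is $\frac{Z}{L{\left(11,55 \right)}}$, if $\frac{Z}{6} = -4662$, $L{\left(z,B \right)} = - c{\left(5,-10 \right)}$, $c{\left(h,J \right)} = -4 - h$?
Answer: $-3108$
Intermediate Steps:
$L{\left(z,B \right)} = 9$ ($L{\left(z,B \right)} = - (-4 - 5) = \left(-1\right) \left(-9\right) = 9$)
$Z = -27972$ ($Z = 6 \left(-4662\right) = -27972$)
$\frac{Z}{L{\left(11,55 \right)}} = - \frac{27972}{9} = \left(-27972\right) \frac{1}{9} = -3108$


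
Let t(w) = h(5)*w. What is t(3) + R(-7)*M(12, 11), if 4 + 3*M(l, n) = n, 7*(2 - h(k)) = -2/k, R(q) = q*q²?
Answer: -83387/105 ≈ -794.16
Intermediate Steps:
R(q) = q³
h(k) = 2 + 2/(7*k) (h(k) = 2 - (-2)/(7*k) = 2 + 2/(7*k))
t(w) = 72*w/35 (t(w) = (2 + (2/7)/5)*w = (2 + (2/7)*(⅕))*w = (2 + 2/35)*w = 72*w/35)
M(l, n) = -4/3 + n/3
t(3) + R(-7)*M(12, 11) = (72/35)*3 + (-7)³*(-4/3 + (⅓)*11) = 216/35 - 343*(-4/3 + 11/3) = 216/35 - 343*7/3 = 216/35 - 2401/3 = -83387/105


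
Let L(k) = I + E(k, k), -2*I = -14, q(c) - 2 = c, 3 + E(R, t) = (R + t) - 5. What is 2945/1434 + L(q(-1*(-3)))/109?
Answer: 333911/156306 ≈ 2.1363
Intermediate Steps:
E(R, t) = -8 + R + t (E(R, t) = -3 + ((R + t) - 5) = -3 + (-5 + R + t) = -8 + R + t)
q(c) = 2 + c
I = 7 (I = -½*(-14) = 7)
L(k) = -1 + 2*k (L(k) = 7 + (-8 + k + k) = 7 + (-8 + 2*k) = -1 + 2*k)
2945/1434 + L(q(-1*(-3)))/109 = 2945/1434 + (-1 + 2*(2 - 1*(-3)))/109 = 2945*(1/1434) + (-1 + 2*(2 + 3))*(1/109) = 2945/1434 + (-1 + 2*5)*(1/109) = 2945/1434 + (-1 + 10)*(1/109) = 2945/1434 + 9*(1/109) = 2945/1434 + 9/109 = 333911/156306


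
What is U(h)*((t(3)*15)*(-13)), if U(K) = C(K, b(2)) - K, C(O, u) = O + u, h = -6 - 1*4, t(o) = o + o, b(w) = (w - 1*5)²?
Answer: -10530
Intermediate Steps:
b(w) = (-5 + w)² (b(w) = (w - 5)² = (-5 + w)²)
t(o) = 2*o
h = -10 (h = -6 - 4 = -10)
U(K) = 9 (U(K) = (K + (-5 + 2)²) - K = (K + (-3)²) - K = (K + 9) - K = (9 + K) - K = 9)
U(h)*((t(3)*15)*(-13)) = 9*(((2*3)*15)*(-13)) = 9*((6*15)*(-13)) = 9*(90*(-13)) = 9*(-1170) = -10530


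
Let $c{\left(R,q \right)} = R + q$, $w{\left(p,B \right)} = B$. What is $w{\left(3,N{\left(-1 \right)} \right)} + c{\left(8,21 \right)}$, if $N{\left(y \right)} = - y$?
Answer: $30$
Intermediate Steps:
$w{\left(3,N{\left(-1 \right)} \right)} + c{\left(8,21 \right)} = \left(-1\right) \left(-1\right) + \left(8 + 21\right) = 1 + 29 = 30$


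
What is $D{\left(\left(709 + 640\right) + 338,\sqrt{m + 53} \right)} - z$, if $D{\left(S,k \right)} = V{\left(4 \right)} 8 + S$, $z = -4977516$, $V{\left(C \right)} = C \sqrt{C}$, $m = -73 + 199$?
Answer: $4979267$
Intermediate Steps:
$m = 126$
$V{\left(C \right)} = C^{\frac{3}{2}}$
$D{\left(S,k \right)} = 64 + S$ ($D{\left(S,k \right)} = 4^{\frac{3}{2}} \cdot 8 + S = 8 \cdot 8 + S = 64 + S$)
$D{\left(\left(709 + 640\right) + 338,\sqrt{m + 53} \right)} - z = \left(64 + \left(\left(709 + 640\right) + 338\right)\right) - -4977516 = \left(64 + \left(1349 + 338\right)\right) + 4977516 = \left(64 + 1687\right) + 4977516 = 1751 + 4977516 = 4979267$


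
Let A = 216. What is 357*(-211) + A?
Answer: -75111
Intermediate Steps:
357*(-211) + A = 357*(-211) + 216 = -75327 + 216 = -75111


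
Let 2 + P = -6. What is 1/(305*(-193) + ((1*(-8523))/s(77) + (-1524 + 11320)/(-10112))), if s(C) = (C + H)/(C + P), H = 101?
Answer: -2848/177059671 ≈ -1.6085e-5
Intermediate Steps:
P = -8 (P = -2 - 6 = -8)
s(C) = (101 + C)/(-8 + C) (s(C) = (C + 101)/(C - 8) = (101 + C)/(-8 + C))
1/(305*(-193) + ((1*(-8523))/s(77) + (-1524 + 11320)/(-10112))) = 1/(305*(-193) + ((1*(-8523))/(((101 + 77)/(-8 + 77))) + (-1524 + 11320)/(-10112))) = 1/(-58865 + (-8523/(178/69) + 9796*(-1/10112))) = 1/(-58865 + (-8523/((1/69)*178) - 31/32)) = 1/(-58865 + (-8523/178/69 - 31/32)) = 1/(-58865 + (-8523*69/178 - 31/32)) = 1/(-58865 + (-588087/178 - 31/32)) = 1/(-58865 - 9412151/2848) = 1/(-177059671/2848) = -2848/177059671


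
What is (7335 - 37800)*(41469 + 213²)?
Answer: -2645519670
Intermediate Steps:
(7335 - 37800)*(41469 + 213²) = -30465*(41469 + 45369) = -30465*86838 = -2645519670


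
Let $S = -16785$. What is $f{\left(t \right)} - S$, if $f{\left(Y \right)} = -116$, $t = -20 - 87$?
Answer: $16669$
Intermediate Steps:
$t = -107$
$f{\left(t \right)} - S = -116 - -16785 = -116 + 16785 = 16669$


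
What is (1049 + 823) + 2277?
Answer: 4149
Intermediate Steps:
(1049 + 823) + 2277 = 1872 + 2277 = 4149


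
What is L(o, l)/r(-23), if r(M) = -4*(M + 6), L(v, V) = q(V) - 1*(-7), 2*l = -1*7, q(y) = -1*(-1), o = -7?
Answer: 2/17 ≈ 0.11765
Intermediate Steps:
q(y) = 1
l = -7/2 (l = (-1*7)/2 = (1/2)*(-7) = -7/2 ≈ -3.5000)
L(v, V) = 8 (L(v, V) = 1 - 1*(-7) = 1 + 7 = 8)
r(M) = -24 - 4*M (r(M) = -4*(6 + M) = -24 - 4*M)
L(o, l)/r(-23) = 8/(-24 - 4*(-23)) = 8/(-24 + 92) = 8/68 = 8*(1/68) = 2/17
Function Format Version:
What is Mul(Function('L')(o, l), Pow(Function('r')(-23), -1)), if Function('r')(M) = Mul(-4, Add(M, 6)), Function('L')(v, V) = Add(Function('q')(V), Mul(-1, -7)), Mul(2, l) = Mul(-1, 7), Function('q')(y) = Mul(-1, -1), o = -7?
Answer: Rational(2, 17) ≈ 0.11765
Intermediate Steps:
Function('q')(y) = 1
l = Rational(-7, 2) (l = Mul(Rational(1, 2), Mul(-1, 7)) = Mul(Rational(1, 2), -7) = Rational(-7, 2) ≈ -3.5000)
Function('L')(v, V) = 8 (Function('L')(v, V) = Add(1, Mul(-1, -7)) = Add(1, 7) = 8)
Function('r')(M) = Add(-24, Mul(-4, M)) (Function('r')(M) = Mul(-4, Add(6, M)) = Add(-24, Mul(-4, M)))
Mul(Function('L')(o, l), Pow(Function('r')(-23), -1)) = Mul(8, Pow(Add(-24, Mul(-4, -23)), -1)) = Mul(8, Pow(Add(-24, 92), -1)) = Mul(8, Pow(68, -1)) = Mul(8, Rational(1, 68)) = Rational(2, 17)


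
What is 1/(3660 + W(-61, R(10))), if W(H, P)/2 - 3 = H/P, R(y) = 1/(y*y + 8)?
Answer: -1/9510 ≈ -0.00010515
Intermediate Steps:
R(y) = 1/(8 + y²) (R(y) = 1/(y² + 8) = 1/(8 + y²))
W(H, P) = 6 + 2*H/P (W(H, P) = 6 + 2*(H/P) = 6 + 2*H/P)
1/(3660 + W(-61, R(10))) = 1/(3660 + (6 + 2*(-61)/1/(8 + 10²))) = 1/(3660 + (6 + 2*(-61)/1/(8 + 100))) = 1/(3660 + (6 + 2*(-61)/1/108)) = 1/(3660 + (6 + 2*(-61)/(1/108))) = 1/(3660 + (6 + 2*(-61)*108)) = 1/(3660 + (6 - 13176)) = 1/(3660 - 13170) = 1/(-9510) = -1/9510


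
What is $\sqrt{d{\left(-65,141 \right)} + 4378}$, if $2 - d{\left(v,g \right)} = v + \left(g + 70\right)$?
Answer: $\sqrt{4234} \approx 65.069$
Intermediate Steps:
$d{\left(v,g \right)} = -68 - g - v$ ($d{\left(v,g \right)} = 2 - \left(v + \left(g + 70\right)\right) = 2 - \left(v + \left(70 + g\right)\right) = 2 - \left(70 + g + v\right) = -68 - g - v$)
$\sqrt{d{\left(-65,141 \right)} + 4378} = \sqrt{\left(-68 - 141 - -65\right) + 4378} = \sqrt{\left(-68 - 141 + 65\right) + 4378} = \sqrt{-144 + 4378} = \sqrt{4234}$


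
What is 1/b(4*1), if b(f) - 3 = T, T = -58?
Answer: -1/55 ≈ -0.018182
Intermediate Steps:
b(f) = -55 (b(f) = 3 - 58 = -55)
1/b(4*1) = 1/(-55) = -1/55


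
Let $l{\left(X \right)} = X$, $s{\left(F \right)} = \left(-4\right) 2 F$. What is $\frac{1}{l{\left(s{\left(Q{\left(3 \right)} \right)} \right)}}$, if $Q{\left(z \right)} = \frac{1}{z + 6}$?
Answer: $- \frac{9}{8} \approx -1.125$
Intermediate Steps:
$Q{\left(z \right)} = \frac{1}{6 + z}$
$s{\left(F \right)} = - 8 F$
$\frac{1}{l{\left(s{\left(Q{\left(3 \right)} \right)} \right)}} = \frac{1}{\left(-8\right) \frac{1}{6 + 3}} = \frac{1}{\left(-8\right) \frac{1}{9}} = \frac{1}{- \frac{8}{9}} = - \frac{9}{8}$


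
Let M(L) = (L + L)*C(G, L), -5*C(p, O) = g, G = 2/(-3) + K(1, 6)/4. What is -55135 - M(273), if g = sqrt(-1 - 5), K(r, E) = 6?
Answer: -55135 + 546*I*sqrt(6)/5 ≈ -55135.0 + 267.48*I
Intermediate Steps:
G = 5/6 (G = 2/(-3) + 6/4 = 2*(-1/3) + 6*(1/4) = -2/3 + 3/2 = 5/6 ≈ 0.83333)
g = I*sqrt(6) (g = sqrt(-6) = I*sqrt(6) ≈ 2.4495*I)
C(p, O) = -I*sqrt(6)/5
M(L) = -2*I*L*sqrt(6)/5 (M(L) = (L + L)*(-I*sqrt(6)/5) = (2*L)*(-I*sqrt(6)/5) = -2*I*L*sqrt(6)/5)
-55135 - M(273) = -55135 - (-2)*I*273*sqrt(6)/5 = -55135 - (-546)*I*sqrt(6)/5 = -55135 + 546*I*sqrt(6)/5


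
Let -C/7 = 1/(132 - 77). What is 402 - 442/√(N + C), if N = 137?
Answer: 402 - 221*√103510/1882 ≈ 364.22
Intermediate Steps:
C = -7/55 (C = -7/(132 - 77) = -7/55 ≈ -0.12727)
402 - 442/√(N + C) = 402 - 442/√(137 - 7/55) = 402 - 442*√103510/3764 = 402 - 221*√103510/1882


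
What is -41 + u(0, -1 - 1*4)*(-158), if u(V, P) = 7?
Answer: -1147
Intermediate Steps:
-41 + u(0, -1 - 1*4)*(-158) = -41 + 7*(-158) = -41 - 1106 = -1147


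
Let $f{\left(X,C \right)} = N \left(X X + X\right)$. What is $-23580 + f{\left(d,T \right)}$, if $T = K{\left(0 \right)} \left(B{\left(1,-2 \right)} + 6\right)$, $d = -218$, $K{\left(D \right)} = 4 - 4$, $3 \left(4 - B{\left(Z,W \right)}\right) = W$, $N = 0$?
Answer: $-23580$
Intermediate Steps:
$B{\left(Z,W \right)} = 4 - \frac{W}{3}$
$K{\left(D \right)} = 0$ ($K{\left(D \right)} = 4 - 4 = 0$)
$T = 0$ ($T = 0 \left(\left(4 - - \frac{2}{3}\right) + 6\right) = 0 \left(\left(4 + \frac{2}{3}\right) + 6\right) = 0 \left(\frac{14}{3} + 6\right) = 0 \cdot \frac{32}{3} = 0$)
$f{\left(X,C \right)} = 0$ ($f{\left(X,C \right)} = 0 \left(X X + X\right) = 0 \left(X^{2} + X\right) = 0 \left(X + X^{2}\right) = 0$)
$-23580 + f{\left(d,T \right)} = -23580 + 0 = -23580$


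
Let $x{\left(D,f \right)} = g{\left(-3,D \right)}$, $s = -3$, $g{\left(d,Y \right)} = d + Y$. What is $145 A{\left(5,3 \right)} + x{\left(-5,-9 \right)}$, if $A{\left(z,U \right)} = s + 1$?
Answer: $-298$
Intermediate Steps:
$g{\left(d,Y \right)} = Y + d$
$A{\left(z,U \right)} = -2$ ($A{\left(z,U \right)} = -3 + 1 = -2$)
$x{\left(D,f \right)} = -3 + D$ ($x{\left(D,f \right)} = D - 3 = -3 + D$)
$145 A{\left(5,3 \right)} + x{\left(-5,-9 \right)} = 145 \left(-2\right) - 8 = -290 - 8 = -298$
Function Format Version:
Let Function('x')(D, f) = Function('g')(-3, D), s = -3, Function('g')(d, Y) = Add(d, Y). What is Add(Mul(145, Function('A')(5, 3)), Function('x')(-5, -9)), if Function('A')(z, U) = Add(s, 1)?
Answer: -298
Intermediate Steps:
Function('g')(d, Y) = Add(Y, d)
Function('A')(z, U) = -2 (Function('A')(z, U) = Add(-3, 1) = -2)
Function('x')(D, f) = Add(-3, D) (Function('x')(D, f) = Add(D, -3) = Add(-3, D))
Add(Mul(145, Function('A')(5, 3)), Function('x')(-5, -9)) = Add(Mul(145, -2), Add(-3, -5)) = Add(-290, -8) = -298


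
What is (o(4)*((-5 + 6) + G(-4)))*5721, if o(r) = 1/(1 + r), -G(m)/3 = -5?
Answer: 91536/5 ≈ 18307.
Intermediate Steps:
G(m) = 15 (G(m) = -3*(-5) = 15)
(o(4)*((-5 + 6) + G(-4)))*5721 = (((-5 + 6) + 15)/(1 + 4))*5721 = ((1 + 15)/5)*5721 = ((⅕)*16)*5721 = (16/5)*5721 = 91536/5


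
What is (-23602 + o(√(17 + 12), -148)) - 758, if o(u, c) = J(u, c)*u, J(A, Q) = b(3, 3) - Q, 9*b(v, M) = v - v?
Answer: -24360 + 148*√29 ≈ -23563.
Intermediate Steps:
b(v, M) = 0 (b(v, M) = (v - v)/9 = (⅑)*0 = 0)
J(A, Q) = -Q (J(A, Q) = 0 - Q = -Q)
o(u, c) = -c*u (o(u, c) = (-c)*u = -c*u)
(-23602 + o(√(17 + 12), -148)) - 758 = (-23602 - 1*(-148)*√(17 + 12)) - 758 = (-23602 - 1*(-148)*√29) - 758 = (-23602 + 148*√29) - 758 = -24360 + 148*√29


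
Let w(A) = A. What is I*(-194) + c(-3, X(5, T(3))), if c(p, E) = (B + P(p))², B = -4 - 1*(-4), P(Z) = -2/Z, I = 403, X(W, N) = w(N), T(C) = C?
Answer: -703634/9 ≈ -78182.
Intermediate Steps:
X(W, N) = N
B = 0 (B = -4 + 4 = 0)
c(p, E) = 4/p² (c(p, E) = (0 - 2/p)² = (-2/p)² = 4/p²)
I*(-194) + c(-3, X(5, T(3))) = 403*(-194) + 4/(-3)² = -78182 + 4*(⅑) = -78182 + 4/9 = -703634/9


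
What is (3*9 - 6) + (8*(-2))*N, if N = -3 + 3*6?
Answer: -219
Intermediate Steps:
N = 15 (N = -3 + 18 = 15)
(3*9 - 6) + (8*(-2))*N = (3*9 - 6) + (8*(-2))*15 = (27 - 6) - 16*15 = 21 - 240 = -219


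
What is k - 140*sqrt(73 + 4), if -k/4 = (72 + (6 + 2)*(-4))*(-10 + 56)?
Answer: -7360 - 140*sqrt(77) ≈ -8588.5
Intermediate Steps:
k = -7360 (k = -4*(72 + (6 + 2)*(-4))*(-10 + 56) = -4*(72 + 8*(-4))*46 = -4*(72 - 32)*46 = -160*46 = -4*1840 = -7360)
k - 140*sqrt(73 + 4) = -7360 - 140*sqrt(73 + 4) = -7360 - 140*sqrt(77)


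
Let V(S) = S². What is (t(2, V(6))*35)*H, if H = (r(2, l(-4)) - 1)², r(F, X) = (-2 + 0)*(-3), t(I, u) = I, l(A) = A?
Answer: 1750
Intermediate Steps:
r(F, X) = 6 (r(F, X) = -2*(-3) = 6)
H = 25 (H = (6 - 1)² = 5² = 25)
(t(2, V(6))*35)*H = (2*35)*25 = 70*25 = 1750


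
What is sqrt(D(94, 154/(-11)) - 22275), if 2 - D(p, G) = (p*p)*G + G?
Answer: sqrt(101445) ≈ 318.50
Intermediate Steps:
D(p, G) = 2 - G - G*p**2 (D(p, G) = 2 - ((p*p)*G + G) = 2 - (p**2*G + G) = 2 - (G*p**2 + G) = 2 - (G + G*p**2) = 2 + (-G - G*p**2) = 2 - G - G*p**2)
sqrt(D(94, 154/(-11)) - 22275) = sqrt((2 - 154/(-11) - 1*154/(-11)*94**2) - 22275) = sqrt((2 - 154*(-1)/11 - 1*154*(-1/11)*8836) - 22275) = sqrt((2 - 1*(-14) - 1*(-14)*8836) - 22275) = sqrt((2 + 14 + 123704) - 22275) = sqrt(123720 - 22275) = sqrt(101445)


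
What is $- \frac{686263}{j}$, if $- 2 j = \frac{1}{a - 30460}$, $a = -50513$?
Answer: $-111137547798$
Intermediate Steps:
$j = \frac{1}{161946}$ ($j = - \frac{1}{2 \left(-50513 - 30460\right)} = - \frac{1}{2 \left(-80973\right)} = \left(- \frac{1}{2}\right) \left(- \frac{1}{80973}\right) = \frac{1}{161946} \approx 6.1749 \cdot 10^{-6}$)
$- \frac{686263}{j} = - 686263 \frac{1}{\frac{1}{161946}} = \left(-686263\right) 161946 = -111137547798$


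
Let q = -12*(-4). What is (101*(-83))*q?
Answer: -402384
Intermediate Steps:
q = 48
(101*(-83))*q = (101*(-83))*48 = -8383*48 = -402384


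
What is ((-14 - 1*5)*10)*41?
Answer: -7790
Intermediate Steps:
((-14 - 1*5)*10)*41 = ((-14 - 5)*10)*41 = -19*10*41 = -190*41 = -7790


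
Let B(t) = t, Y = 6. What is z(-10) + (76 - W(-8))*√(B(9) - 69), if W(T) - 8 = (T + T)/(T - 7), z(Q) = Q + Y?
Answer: -4 + 2008*I*√15/15 ≈ -4.0 + 518.46*I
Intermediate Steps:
z(Q) = 6 + Q (z(Q) = Q + 6 = 6 + Q)
W(T) = 8 + 2*T/(-7 + T) (W(T) = 8 + (T + T)/(T - 7) = 8 + (2*T)/(-7 + T) = 8 + 2*T/(-7 + T))
z(-10) + (76 - W(-8))*√(B(9) - 69) = (6 - 10) + (76 - 2*(-28 + 5*(-8))/(-7 - 8))*√(9 - 69) = -4 + (76 - 2*(-28 - 40)/(-15))*√(-60) = -4 + (76 - 2*(-1)*(-68)/15)*(2*I*√15) = -4 + (76 - 1*136/15)*(2*I*√15) = -4 + (76 - 136/15)*(2*I*√15) = -4 + 1004*(2*I*√15)/15 = -4 + 2008*I*√15/15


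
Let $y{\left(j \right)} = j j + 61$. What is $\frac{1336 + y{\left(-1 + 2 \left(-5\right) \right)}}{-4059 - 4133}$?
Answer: $- \frac{759}{4096} \approx -0.1853$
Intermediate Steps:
$y{\left(j \right)} = 61 + j^{2}$ ($y{\left(j \right)} = j^{2} + 61 = 61 + j^{2}$)
$\frac{1336 + y{\left(-1 + 2 \left(-5\right) \right)}}{-4059 - 4133} = \frac{1336 + \left(61 + \left(-1 + 2 \left(-5\right)\right)^{2}\right)}{-4059 - 4133} = \frac{1336 + \left(61 + \left(-1 - 10\right)^{2}\right)}{-8192} = \left(1336 + \left(61 + \left(-11\right)^{2}\right)\right) \left(- \frac{1}{8192}\right) = \left(1336 + \left(61 + 121\right)\right) \left(- \frac{1}{8192}\right) = \left(1336 + 182\right) \left(- \frac{1}{8192}\right) = 1518 \left(- \frac{1}{8192}\right) = - \frac{759}{4096}$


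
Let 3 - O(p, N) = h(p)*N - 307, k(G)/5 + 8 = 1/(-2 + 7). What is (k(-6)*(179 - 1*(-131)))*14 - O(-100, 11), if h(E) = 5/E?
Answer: -3391411/20 ≈ -1.6957e+5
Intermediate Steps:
k(G) = -39 (k(G) = -40 + 5/(-2 + 7) = -40 + 5/5 = -40 + 5*(1/5) = -40 + 1 = -39)
O(p, N) = 310 - 5*N/p (O(p, N) = 3 - ((5/p)*N - 307) = 3 - (5*N/p - 307) = 3 - (-307 + 5*N/p) = 3 + (307 - 5*N/p) = 310 - 5*N/p)
(k(-6)*(179 - 1*(-131)))*14 - O(-100, 11) = -39*(179 - 1*(-131))*14 - (310 - 5*11/(-100)) = -39*(179 + 131)*14 - (310 - 5*11*(-1/100)) = -39*310*14 - (310 + 11/20) = -12090*14 - 1*6211/20 = -169260 - 6211/20 = -3391411/20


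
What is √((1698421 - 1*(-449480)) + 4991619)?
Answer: 24*√12395 ≈ 2672.0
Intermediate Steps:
√((1698421 - 1*(-449480)) + 4991619) = √((1698421 + 449480) + 4991619) = √(2147901 + 4991619) = √7139520 = 24*√12395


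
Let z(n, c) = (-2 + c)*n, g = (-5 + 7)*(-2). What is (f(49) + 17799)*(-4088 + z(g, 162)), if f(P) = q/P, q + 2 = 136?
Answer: -4124163480/49 ≈ -8.4167e+7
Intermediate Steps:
g = -4 (g = 2*(-2) = -4)
q = 134 (q = -2 + 136 = 134)
f(P) = 134/P
z(n, c) = n*(-2 + c)
(f(49) + 17799)*(-4088 + z(g, 162)) = (134/49 + 17799)*(-4088 - 4*(-2 + 162)) = (134*(1/49) + 17799)*(-4088 - 4*160) = (134/49 + 17799)*(-4088 - 640) = (872285/49)*(-4728) = -4124163480/49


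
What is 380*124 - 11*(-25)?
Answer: 47395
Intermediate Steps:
380*124 - 11*(-25) = 47120 + 275 = 47395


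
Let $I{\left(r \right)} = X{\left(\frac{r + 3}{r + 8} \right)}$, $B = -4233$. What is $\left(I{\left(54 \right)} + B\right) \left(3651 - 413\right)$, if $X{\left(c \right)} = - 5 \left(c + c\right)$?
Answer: $- \frac{425822904}{31} \approx -1.3736 \cdot 10^{7}$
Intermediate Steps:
$X{\left(c \right)} = - 10 c$ ($X{\left(c \right)} = - 5 \cdot 2 c = - 10 c$)
$I{\left(r \right)} = - \frac{10 \left(3 + r\right)}{8 + r}$ ($I{\left(r \right)} = - 10 \frac{r + 3}{r + 8} = - 10 \frac{3 + r}{8 + r} = - \frac{10 \left(3 + r\right)}{8 + r}$)
$\left(I{\left(54 \right)} + B\right) \left(3651 - 413\right) = \left(\frac{10 \left(-3 - 54\right)}{8 + 54} - 4233\right) \left(3651 - 413\right) = \left(\frac{10 \left(-3 - 54\right)}{62} - 4233\right) 3238 = \left(10 \cdot \frac{1}{62} \left(-57\right) - 4233\right) 3238 = \left(- \frac{285}{31} - 4233\right) 3238 = \left(- \frac{131508}{31}\right) 3238 = - \frac{425822904}{31}$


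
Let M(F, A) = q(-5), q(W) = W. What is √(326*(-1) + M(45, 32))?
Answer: I*√331 ≈ 18.193*I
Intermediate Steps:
M(F, A) = -5
√(326*(-1) + M(45, 32)) = √(326*(-1) - 5) = √(-326 - 5) = √(-331) = I*√331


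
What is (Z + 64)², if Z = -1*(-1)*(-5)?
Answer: 3481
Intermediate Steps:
Z = -5 (Z = 1*(-5) = -5)
(Z + 64)² = (-5 + 64)² = 59² = 3481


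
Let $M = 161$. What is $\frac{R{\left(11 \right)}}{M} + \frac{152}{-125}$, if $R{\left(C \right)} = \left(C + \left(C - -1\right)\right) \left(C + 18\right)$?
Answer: $\frac{2561}{875} \approx 2.9269$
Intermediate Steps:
$R{\left(C \right)} = \left(1 + 2 C\right) \left(18 + C\right)$ ($R{\left(C \right)} = \left(C + \left(C + 1\right)\right) \left(18 + C\right) = \left(C + \left(1 + C\right)\right) \left(18 + C\right) = \left(1 + 2 C\right) \left(18 + C\right)$)
$\frac{R{\left(11 \right)}}{M} + \frac{152}{-125} = \frac{18 + 2 \cdot 11^{2} + 37 \cdot 11}{161} + \frac{152}{-125} = \left(18 + 2 \cdot 121 + 407\right) \frac{1}{161} + 152 \left(- \frac{1}{125}\right) = \left(18 + 242 + 407\right) \frac{1}{161} - \frac{152}{125} = 667 \cdot \frac{1}{161} - \frac{152}{125} = \frac{29}{7} - \frac{152}{125} = \frac{2561}{875}$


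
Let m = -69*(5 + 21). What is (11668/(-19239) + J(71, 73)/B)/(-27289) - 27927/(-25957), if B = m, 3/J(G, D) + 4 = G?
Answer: 587461431134512861/546010003800620502 ≈ 1.0759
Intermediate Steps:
m = -1794 (m = -69*26 = -1794)
J(G, D) = 3/(-4 + G)
B = -1794
(11668/(-19239) + J(71, 73)/B)/(-27289) - 27927/(-25957) = (11668/(-19239) + (3/(-4 + 71))/(-1794))/(-27289) - 27927/(-25957) = (11668*(-1/19239) + (3/67)*(-1/1794))*(-1/27289) - 27927*(-1/25957) = (-11668/19239 + (3*(1/67))*(-1/1794))*(-1/27289) + 27927/25957 = (-11668/19239 + (3/67)*(-1/1794))*(-1/27289) + 27927/25957 = (-11668/19239 - 1/40066)*(-1/27289) + 27927/25957 = -467509327/770829774*(-1/27289) + 27927/25957 = 467509327/21035173702686 + 27927/25957 = 587461431134512861/546010003800620502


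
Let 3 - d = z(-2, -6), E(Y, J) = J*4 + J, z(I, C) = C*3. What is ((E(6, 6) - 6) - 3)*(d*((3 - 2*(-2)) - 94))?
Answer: -38367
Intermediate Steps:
z(I, C) = 3*C
E(Y, J) = 5*J (E(Y, J) = 4*J + J = 5*J)
d = 21 (d = 3 - 3*(-6) = 3 - 1*(-18) = 3 + 18 = 21)
((E(6, 6) - 6) - 3)*(d*((3 - 2*(-2)) - 94)) = ((5*6 - 6) - 3)*(21*((3 - 2*(-2)) - 94)) = ((30 - 6) - 3)*(21*((3 + 4) - 94)) = (24 - 3)*(21*(7 - 94)) = 21*(21*(-87)) = 21*(-1827) = -38367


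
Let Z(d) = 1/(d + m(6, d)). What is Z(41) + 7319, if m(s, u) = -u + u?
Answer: 300080/41 ≈ 7319.0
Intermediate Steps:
m(s, u) = 0
Z(d) = 1/d (Z(d) = 1/(d + 0) = 1/d)
Z(41) + 7319 = 1/41 + 7319 = 300080/41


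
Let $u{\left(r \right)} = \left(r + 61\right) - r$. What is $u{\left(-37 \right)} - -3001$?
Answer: $3062$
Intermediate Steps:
$u{\left(r \right)} = 61$ ($u{\left(r \right)} = \left(61 + r\right) - r = 61$)
$u{\left(-37 \right)} - -3001 = 61 - -3001 = 61 + 3001 = 3062$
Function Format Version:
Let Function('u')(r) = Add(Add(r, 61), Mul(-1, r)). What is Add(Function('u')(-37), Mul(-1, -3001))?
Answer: 3062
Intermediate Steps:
Function('u')(r) = 61 (Function('u')(r) = Add(Add(61, r), Mul(-1, r)) = 61)
Add(Function('u')(-37), Mul(-1, -3001)) = Add(61, Mul(-1, -3001)) = Add(61, 3001) = 3062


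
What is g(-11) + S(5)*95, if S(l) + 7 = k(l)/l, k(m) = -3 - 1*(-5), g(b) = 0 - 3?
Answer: -630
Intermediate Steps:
g(b) = -3
k(m) = 2 (k(m) = -3 + 5 = 2)
S(l) = -7 + 2/l
g(-11) + S(5)*95 = -3 + (-7 + 2/5)*95 = -3 + (-7 + 2*(⅕))*95 = -3 + (-7 + ⅖)*95 = -3 - 33/5*95 = -3 - 627 = -630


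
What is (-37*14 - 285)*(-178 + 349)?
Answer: -137313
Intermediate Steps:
(-37*14 - 285)*(-178 + 349) = (-518 - 285)*171 = -803*171 = -137313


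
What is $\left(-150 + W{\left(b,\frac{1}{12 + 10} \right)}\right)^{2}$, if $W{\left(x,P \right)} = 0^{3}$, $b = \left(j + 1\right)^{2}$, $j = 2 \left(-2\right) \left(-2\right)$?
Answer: $22500$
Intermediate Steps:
$j = 8$ ($j = \left(-4\right) \left(-2\right) = 8$)
$b = 81$ ($b = \left(8 + 1\right)^{2} = 9^{2} = 81$)
$W{\left(x,P \right)} = 0$
$\left(-150 + W{\left(b,\frac{1}{12 + 10} \right)}\right)^{2} = \left(-150 + 0\right)^{2} = \left(-150\right)^{2} = 22500$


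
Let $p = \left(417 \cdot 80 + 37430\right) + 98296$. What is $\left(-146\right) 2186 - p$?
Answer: $-488242$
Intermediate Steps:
$p = 169086$ ($p = \left(33360 + 37430\right) + 98296 = 70790 + 98296 = 169086$)
$\left(-146\right) 2186 - p = \left(-146\right) 2186 - 169086 = -319156 - 169086 = -488242$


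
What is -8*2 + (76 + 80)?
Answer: 140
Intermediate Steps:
-8*2 + (76 + 80) = -8*2 + 156 = -16 + 156 = 140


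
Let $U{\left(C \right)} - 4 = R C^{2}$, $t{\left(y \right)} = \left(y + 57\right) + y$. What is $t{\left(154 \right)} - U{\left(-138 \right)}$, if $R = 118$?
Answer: $-2246831$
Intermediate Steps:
$t{\left(y \right)} = 57 + 2 y$ ($t{\left(y \right)} = \left(57 + y\right) + y = 57 + 2 y$)
$U{\left(C \right)} = 4 + 118 C^{2}$
$t{\left(154 \right)} - U{\left(-138 \right)} = \left(57 + 2 \cdot 154\right) - \left(4 + 118 \left(-138\right)^{2}\right) = \left(57 + 308\right) - \left(4 + 118 \cdot 19044\right) = 365 - \left(4 + 2247192\right) = 365 - 2247196 = -2246831$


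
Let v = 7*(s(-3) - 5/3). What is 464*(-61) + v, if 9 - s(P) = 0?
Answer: -84758/3 ≈ -28253.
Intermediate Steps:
s(P) = 9 (s(P) = 9 - 1*0 = 9 + 0 = 9)
v = 154/3 (v = 7*(9 - 5/3) = 7*(22/3) = 154/3 ≈ 51.333)
464*(-61) + v = 464*(-61) + 154/3 = -28304 + 154/3 = -84758/3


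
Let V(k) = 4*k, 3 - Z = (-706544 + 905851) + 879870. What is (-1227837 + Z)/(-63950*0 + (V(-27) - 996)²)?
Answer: -2307011/1218816 ≈ -1.8928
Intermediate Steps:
Z = -1079174 (Z = 3 - ((-706544 + 905851) + 879870) = 3 - (199307 + 879870) = 3 - 1*1079177 = 3 - 1079177 = -1079174)
(-1227837 + Z)/(-63950*0 + (V(-27) - 996)²) = (-1227837 - 1079174)/(-63950*0 + (4*(-27) - 996)²) = -2307011/(0 + (-108 - 996)²) = -2307011/(0 + (-1104)²) = -2307011/(0 + 1218816) = -2307011/1218816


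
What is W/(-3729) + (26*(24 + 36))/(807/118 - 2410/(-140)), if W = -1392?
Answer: 402724708/6173981 ≈ 65.229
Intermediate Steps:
W/(-3729) + (26*(24 + 36))/(807/118 - 2410/(-140)) = -1392/(-3729) + (26*(24 + 36))/(807/118 - 2410/(-140)) = -1392*(-1/3729) + (26*60)/(807*(1/118) - 2410*(-1/140)) = 464/1243 + 1560/(807/118 + 241/14) = 464/1243 + 1560/(9934/413) = 464/1243 + 1560*(413/9934) = 464/1243 + 322140/4967 = 402724708/6173981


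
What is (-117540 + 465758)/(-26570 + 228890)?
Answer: 174109/101160 ≈ 1.7211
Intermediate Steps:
(-117540 + 465758)/(-26570 + 228890) = 348218/202320 = 348218*(1/202320) = 174109/101160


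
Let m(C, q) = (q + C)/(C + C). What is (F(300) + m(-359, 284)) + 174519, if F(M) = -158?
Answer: 125191273/718 ≈ 1.7436e+5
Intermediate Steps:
m(C, q) = (C + q)/(2*C) (m(C, q) = (C + q)/((2*C)) = (C + q)*(1/(2*C)) = (C + q)/(2*C))
(F(300) + m(-359, 284)) + 174519 = (-158 + (½)*(-359 + 284)/(-359)) + 174519 = (-158 + (½)*(-1/359)*(-75)) + 174519 = (-158 + 75/718) + 174519 = -113369/718 + 174519 = 125191273/718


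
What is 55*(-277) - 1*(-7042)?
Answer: -8193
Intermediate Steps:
55*(-277) - 1*(-7042) = -15235 + 7042 = -8193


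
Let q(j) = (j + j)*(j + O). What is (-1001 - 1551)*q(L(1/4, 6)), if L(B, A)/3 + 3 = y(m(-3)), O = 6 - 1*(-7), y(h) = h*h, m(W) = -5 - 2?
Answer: -106357152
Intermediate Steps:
m(W) = -7
y(h) = h**2
O = 13 (O = 6 + 7 = 13)
L(B, A) = 138 (L(B, A) = -9 + 3*(-7)**2 = -9 + 3*49 = -9 + 147 = 138)
q(j) = 2*j*(13 + j) (q(j) = (j + j)*(j + 13) = (2*j)*(13 + j) = 2*j*(13 + j))
(-1001 - 1551)*q(L(1/4, 6)) = (-1001 - 1551)*(2*138*(13 + 138)) = -5104*138*151 = -2552*41676 = -106357152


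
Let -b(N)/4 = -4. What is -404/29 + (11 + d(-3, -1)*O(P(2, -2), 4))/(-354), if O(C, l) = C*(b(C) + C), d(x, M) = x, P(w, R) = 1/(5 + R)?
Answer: -214292/15399 ≈ -13.916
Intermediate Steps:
b(N) = 16 (b(N) = -4*(-4) = 16)
O(C, l) = C*(16 + C)
-404/29 + (11 + d(-3, -1)*O(P(2, -2), 4))/(-354) = -404/29 + (11 - 3*(16 + 1/(5 - 2))/(5 - 2))/(-354) = -404*1/29 + (11 - 3*(16 + 1/3)/3)*(-1/354) = -404/29 + (11 - (16 + 1/3))*(-1/354) = -404/29 + (11 - 49/3)*(-1/354) = -404/29 - 16/3*(-1/354) = -404/29 + 8/531 = -214292/15399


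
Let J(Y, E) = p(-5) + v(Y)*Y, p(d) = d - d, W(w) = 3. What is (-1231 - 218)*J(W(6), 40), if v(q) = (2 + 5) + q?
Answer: -43470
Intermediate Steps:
v(q) = 7 + q
p(d) = 0
J(Y, E) = Y*(7 + Y) (J(Y, E) = 0 + (7 + Y)*Y = 0 + Y*(7 + Y) = Y*(7 + Y))
(-1231 - 218)*J(W(6), 40) = (-1231 - 218)*(3*(7 + 3)) = -4347*10 = -1449*30 = -43470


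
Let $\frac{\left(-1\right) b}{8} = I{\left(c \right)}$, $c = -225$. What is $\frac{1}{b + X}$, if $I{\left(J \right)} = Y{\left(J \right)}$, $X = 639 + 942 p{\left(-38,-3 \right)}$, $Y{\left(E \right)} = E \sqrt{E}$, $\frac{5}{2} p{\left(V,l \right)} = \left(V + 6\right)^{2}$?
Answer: $\frac{3220685}{1250812424307} - \frac{75000 i}{416937474769} \approx 2.5749 \cdot 10^{-6} - 1.7988 \cdot 10^{-7} i$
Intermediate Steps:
$p{\left(V,l \right)} = \frac{2 \left(6 + V\right)^{2}}{5}$ ($p{\left(V,l \right)} = \frac{2 \left(V + 6\right)^{2}}{5} = \frac{2 \left(6 + V\right)^{2}}{5}$)
$Y{\left(E \right)} = E^{\frac{3}{2}}$
$X = \frac{1932411}{5}$ ($X = 639 + 942 \frac{2 \left(6 - 38\right)^{2}}{5} = 639 + 942 \frac{2 \left(-32\right)^{2}}{5} = 639 + 942 \cdot \frac{2}{5} \cdot 1024 = 639 + 942 \cdot \frac{2048}{5} = 639 + \frac{1929216}{5} = \frac{1932411}{5} \approx 3.8648 \cdot 10^{5}$)
$I{\left(J \right)} = J^{\frac{3}{2}}$
$b = 27000 i$ ($b = - 8 \left(-225\right)^{\frac{3}{2}} = - 8 \left(- 3375 i\right) = 27000 i \approx 27000.0 i$)
$\frac{1}{b + X} = \frac{1}{27000 i + \frac{1932411}{5}} = \frac{1}{\frac{1932411}{5} + 27000 i} = \frac{25 \left(\frac{1932411}{5} - 27000 i\right)}{3752437272921}$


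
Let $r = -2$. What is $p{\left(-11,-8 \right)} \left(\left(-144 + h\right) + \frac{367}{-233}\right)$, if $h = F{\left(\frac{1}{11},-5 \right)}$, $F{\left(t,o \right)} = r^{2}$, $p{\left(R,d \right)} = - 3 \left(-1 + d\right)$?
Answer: $- \frac{890649}{233} \approx -3822.5$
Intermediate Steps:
$p{\left(R,d \right)} = 3 - 3 d$
$F{\left(t,o \right)} = 4$ ($F{\left(t,o \right)} = \left(-2\right)^{2} = 4$)
$h = 4$
$p{\left(-11,-8 \right)} \left(\left(-144 + h\right) + \frac{367}{-233}\right) = \left(3 - -24\right) \left(\left(-144 + 4\right) + \frac{367}{-233}\right) = \left(3 + 24\right) \left(-140 + 367 \left(- \frac{1}{233}\right)\right) = 27 \left(-140 - \frac{367}{233}\right) = 27 \left(- \frac{32987}{233}\right) = - \frac{890649}{233}$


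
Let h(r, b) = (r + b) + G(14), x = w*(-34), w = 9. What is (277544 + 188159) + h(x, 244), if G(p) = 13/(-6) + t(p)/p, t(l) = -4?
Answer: 19556819/42 ≈ 4.6564e+5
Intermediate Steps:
G(p) = -13/6 - 4/p (G(p) = 13/(-6) - 4/p = 13*(-1/6) - 4/p = -13/6 - 4/p)
x = -306 (x = 9*(-34) = -306)
h(r, b) = -103/42 + b + r (h(r, b) = (r + b) + (-13/6 - 4/14) = (b + r) + (-13/6 - 4*1/14) = (b + r) + (-13/6 - 2/7) = (b + r) - 103/42 = -103/42 + b + r)
(277544 + 188159) + h(x, 244) = (277544 + 188159) + (-103/42 + 244 - 306) = 465703 - 2707/42 = 19556819/42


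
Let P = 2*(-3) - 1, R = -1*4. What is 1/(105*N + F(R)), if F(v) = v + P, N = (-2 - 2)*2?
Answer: -1/851 ≈ -0.0011751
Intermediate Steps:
N = -8 (N = -4*2 = -8)
R = -4
P = -7 (P = -6 - 1 = -7)
F(v) = -7 + v (F(v) = v - 7 = -7 + v)
1/(105*N + F(R)) = 1/(105*(-8) + (-7 - 4)) = 1/(-840 - 11) = 1/(-851) = -1/851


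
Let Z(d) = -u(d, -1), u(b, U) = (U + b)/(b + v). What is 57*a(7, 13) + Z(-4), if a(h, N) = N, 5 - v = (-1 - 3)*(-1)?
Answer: 2218/3 ≈ 739.33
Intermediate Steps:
v = 1 (v = 5 - (-1 - 3)*(-1) = 5 - (-4)*(-1) = 5 - 1*4 = 5 - 4 = 1)
u(b, U) = (U + b)/(1 + b) (u(b, U) = (U + b)/(b + 1) = (U + b)/(1 + b))
Z(d) = -(-1 + d)/(1 + d)
57*a(7, 13) + Z(-4) = 57*13 + (1 - 1*(-4))/(1 - 4) = 741 + (1 + 4)/(-3) = 741 - ⅓*5 = 741 - 5/3 = 2218/3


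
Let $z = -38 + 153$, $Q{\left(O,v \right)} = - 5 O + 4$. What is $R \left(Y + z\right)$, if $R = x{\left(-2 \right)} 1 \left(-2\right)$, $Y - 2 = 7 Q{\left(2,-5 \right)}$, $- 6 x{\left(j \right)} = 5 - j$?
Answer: $175$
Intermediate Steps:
$Q{\left(O,v \right)} = 4 - 5 O$
$x{\left(j \right)} = - \frac{5}{6} + \frac{j}{6}$ ($x{\left(j \right)} = - \frac{5 - j}{6} = - \frac{5}{6} + \frac{j}{6}$)
$z = 115$
$Y = -40$ ($Y = 2 + 7 \left(4 - 10\right) = 2 + 7 \left(-6\right) = 2 - 42 = -40$)
$R = \frac{7}{3}$ ($R = \left(- \frac{5}{6} + \frac{1}{6} \left(-2\right)\right) 1 \left(-2\right) = \left(- \frac{5}{6} - \frac{1}{3}\right) 1 \left(-2\right) = \left(- \frac{7}{6}\right) 1 \left(-2\right) = \left(- \frac{7}{6}\right) \left(-2\right) = \frac{7}{3} \approx 2.3333$)
$R \left(Y + z\right) = \frac{7 \left(-40 + 115\right)}{3} = \frac{7}{3} \cdot 75 = 175$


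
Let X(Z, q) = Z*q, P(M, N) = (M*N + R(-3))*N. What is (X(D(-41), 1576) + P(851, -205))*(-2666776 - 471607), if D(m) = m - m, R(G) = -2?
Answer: -112240141021355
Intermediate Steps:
D(m) = 0
P(M, N) = N*(-2 + M*N) (P(M, N) = (M*N - 2)*N = (-2 + M*N)*N = N*(-2 + M*N))
(X(D(-41), 1576) + P(851, -205))*(-2666776 - 471607) = (0*1576 - 205*(-2 + 851*(-205)))*(-2666776 - 471607) = (0 - 205*(-2 - 174455))*(-3138383) = (0 - 205*(-174457))*(-3138383) = (0 + 35763685)*(-3138383) = 35763685*(-3138383) = -112240141021355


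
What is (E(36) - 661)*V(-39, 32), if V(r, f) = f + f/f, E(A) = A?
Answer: -20625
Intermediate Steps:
V(r, f) = 1 + f (V(r, f) = f + 1 = 1 + f)
(E(36) - 661)*V(-39, 32) = (36 - 661)*(1 + 32) = -625*33 = -20625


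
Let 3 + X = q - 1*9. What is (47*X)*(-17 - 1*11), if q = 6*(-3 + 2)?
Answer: 23688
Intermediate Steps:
q = -6 (q = 6*(-1) = -6)
X = -18 (X = -3 + (-6 - 1*9) = -3 + (-6 - 9) = -3 - 15 = -18)
(47*X)*(-17 - 1*11) = (47*(-18))*(-17 - 1*11) = -846*(-17 - 11) = -846*(-28) = 23688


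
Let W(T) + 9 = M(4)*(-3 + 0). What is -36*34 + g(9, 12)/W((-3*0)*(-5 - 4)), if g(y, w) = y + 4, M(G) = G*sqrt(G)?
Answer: -40405/33 ≈ -1224.4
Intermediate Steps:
M(G) = G**(3/2)
g(y, w) = 4 + y
W(T) = -33 (W(T) = -9 + 4**(3/2)*(-3 + 0) = -9 + 8*(-3) = -9 - 24 = -33)
-36*34 + g(9, 12)/W((-3*0)*(-5 - 4)) = -36*34 + (4 + 9)/(-33) = -1224 + 13*(-1/33) = -1224 - 13/33 = -40405/33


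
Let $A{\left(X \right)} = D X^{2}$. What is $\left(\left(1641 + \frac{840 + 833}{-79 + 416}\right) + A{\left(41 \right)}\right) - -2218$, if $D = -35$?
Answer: $- \frac{18525239}{337} \approx -54971.0$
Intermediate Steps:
$A{\left(X \right)} = - 35 X^{2}$
$\left(\left(1641 + \frac{840 + 833}{-79 + 416}\right) + A{\left(41 \right)}\right) - -2218 = \left(\left(1641 + \frac{840 + 833}{-79 + 416}\right) - 35 \cdot 41^{2}\right) - -2218 = \left(\left(1641 + \frac{1673}{337}\right) - 58835\right) + 2218 = \left(\frac{554690}{337} - 58835\right) + 2218 = - \frac{19272705}{337} + 2218 = - \frac{18525239}{337}$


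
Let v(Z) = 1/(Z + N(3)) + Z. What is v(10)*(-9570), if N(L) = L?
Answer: -1253670/13 ≈ -96436.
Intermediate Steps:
v(Z) = Z + 1/(3 + Z) (v(Z) = 1/(Z + 3) + Z = 1/(3 + Z) + Z = Z + 1/(3 + Z))
v(10)*(-9570) = ((1 + 10² + 3*10)/(3 + 10))*(-9570) = ((1 + 100 + 30)/13)*(-9570) = ((1/13)*131)*(-9570) = (131/13)*(-9570) = -1253670/13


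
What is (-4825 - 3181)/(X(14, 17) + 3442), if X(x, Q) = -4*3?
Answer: -4003/1715 ≈ -2.3341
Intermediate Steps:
X(x, Q) = -12
(-4825 - 3181)/(X(14, 17) + 3442) = (-4825 - 3181)/(-12 + 3442) = -8006/3430 = -8006*1/3430 = -4003/1715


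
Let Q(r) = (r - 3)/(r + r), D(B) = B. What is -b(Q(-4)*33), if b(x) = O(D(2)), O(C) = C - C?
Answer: 0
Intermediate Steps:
Q(r) = (-3 + r)/(2*r) (Q(r) = (-3 + r)/((2*r)) = (-3 + r)*(1/(2*r)) = (-3 + r)/(2*r))
O(C) = 0
b(x) = 0
-b(Q(-4)*33) = -1*0 = 0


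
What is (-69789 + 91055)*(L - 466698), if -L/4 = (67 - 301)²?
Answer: -14582564052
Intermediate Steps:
L = -219024 (L = -4*(67 - 301)² = -4*(-234)² = -4*54756 = -219024)
(-69789 + 91055)*(L - 466698) = (-69789 + 91055)*(-219024 - 466698) = 21266*(-685722) = -14582564052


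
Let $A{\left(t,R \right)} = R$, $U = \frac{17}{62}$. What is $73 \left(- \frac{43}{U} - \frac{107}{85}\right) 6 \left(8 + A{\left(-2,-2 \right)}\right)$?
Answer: $- \frac{35312436}{85} \approx -4.1544 \cdot 10^{5}$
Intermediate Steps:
$U = \frac{17}{62}$ ($U = 17 \cdot \frac{1}{62} = \frac{17}{62} \approx 0.27419$)
$73 \left(- \frac{43}{U} - \frac{107}{85}\right) 6 \left(8 + A{\left(-2,-2 \right)}\right) = 73 \left(- \frac{43}{\frac{17}{62}} - \frac{107}{85}\right) 6 \left(8 - 2\right) = 73 \left(\left(-43\right) \frac{62}{17} - \frac{107}{85}\right) 6 \cdot 6 = 73 \left(- \frac{2666}{17} - \frac{107}{85}\right) 36 = 73 \left(- \frac{13437}{85}\right) 36 = \left(- \frac{980901}{85}\right) 36 = - \frac{35312436}{85}$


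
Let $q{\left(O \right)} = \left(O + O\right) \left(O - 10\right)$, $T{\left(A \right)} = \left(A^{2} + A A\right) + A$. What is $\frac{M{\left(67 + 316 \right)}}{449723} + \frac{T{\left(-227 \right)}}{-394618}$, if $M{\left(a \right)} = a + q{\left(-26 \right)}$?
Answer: $- \frac{45355602223}{177468790814} \approx -0.25557$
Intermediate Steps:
$T{\left(A \right)} = A + 2 A^{2}$ ($T{\left(A \right)} = \left(A^{2} + A^{2}\right) + A = 2 A^{2} + A = A + 2 A^{2}$)
$q{\left(O \right)} = 2 O \left(-10 + O\right)$
$M{\left(a \right)} = 1872 + a$ ($M{\left(a \right)} = a + 2 \left(-26\right) \left(-10 - 26\right) = a + 2 \left(-26\right) \left(-36\right) = a + 1872 = 1872 + a$)
$\frac{M{\left(67 + 316 \right)}}{449723} + \frac{T{\left(-227 \right)}}{-394618} = \frac{1872 + \left(67 + 316\right)}{449723} + \frac{\left(-227\right) \left(1 + 2 \left(-227\right)\right)}{-394618} = \left(1872 + 383\right) \frac{1}{449723} + - 227 \left(1 - 454\right) \left(- \frac{1}{394618}\right) = 2255 \cdot \frac{1}{449723} + \left(-227\right) \left(-453\right) \left(- \frac{1}{394618}\right) = \frac{2255}{449723} + 102831 \left(- \frac{1}{394618}\right) = \frac{2255}{449723} - \frac{102831}{394618} = - \frac{45355602223}{177468790814}$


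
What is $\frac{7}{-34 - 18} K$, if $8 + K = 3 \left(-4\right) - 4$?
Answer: $\frac{42}{13} \approx 3.2308$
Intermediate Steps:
$K = -24$ ($K = -8 + \left(3 \left(-4\right) - 4\right) = -8 - 16 = -24$)
$\frac{7}{-34 - 18} K = \frac{7}{-34 - 18} \left(-24\right) = \frac{7}{-52} \left(-24\right) = 7 \left(- \frac{1}{52}\right) \left(-24\right) = \left(- \frac{7}{52}\right) \left(-24\right) = \frac{42}{13}$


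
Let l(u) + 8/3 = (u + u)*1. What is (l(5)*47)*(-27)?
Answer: -9306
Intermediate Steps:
l(u) = -8/3 + 2*u (l(u) = -8/3 + (u + u)*1 = -8/3 + (2*u)*1 = -8/3 + 2*u)
(l(5)*47)*(-27) = ((-8/3 + 2*5)*47)*(-27) = ((-8/3 + 10)*47)*(-27) = ((22/3)*47)*(-27) = (1034/3)*(-27) = -9306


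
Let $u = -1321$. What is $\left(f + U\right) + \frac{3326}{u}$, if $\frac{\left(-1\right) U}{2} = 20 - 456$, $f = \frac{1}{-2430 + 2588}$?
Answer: $\frac{181477909}{208718} \approx 869.49$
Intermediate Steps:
$f = \frac{1}{158} \approx 0.0063291$
$U = 872$ ($U = - 2 \left(20 - 456\right) = \left(-2\right) \left(-436\right) = 872$)
$\left(f + U\right) + \frac{3326}{u} = \left(\frac{1}{158} + 872\right) + \frac{3326}{-1321} = \frac{137777}{158} + 3326 \left(- \frac{1}{1321}\right) = \frac{137777}{158} - \frac{3326}{1321} = \frac{181477909}{208718}$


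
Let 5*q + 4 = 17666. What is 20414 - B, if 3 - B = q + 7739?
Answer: 158412/5 ≈ 31682.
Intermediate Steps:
q = 17662/5 (q = -⅘ + (⅕)*17666 = -⅘ + 17666/5 = 17662/5 ≈ 3532.4)
B = -56342/5 (B = 3 - (17662/5 + 7739) = 3 - 1*56357/5 = 3 - 56357/5 = -56342/5 ≈ -11268.)
20414 - B = 20414 - 1*(-56342/5) = 20414 + 56342/5 = 158412/5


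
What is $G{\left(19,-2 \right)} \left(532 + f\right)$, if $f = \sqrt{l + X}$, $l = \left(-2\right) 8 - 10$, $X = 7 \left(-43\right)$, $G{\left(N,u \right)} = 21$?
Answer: $11172 + 21 i \sqrt{327} \approx 11172.0 + 379.75 i$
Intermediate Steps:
$X = -301$
$l = -26$ ($l = -16 - 10 = -26$)
$f = i \sqrt{327}$ ($f = \sqrt{-26 - 301} = \sqrt{-327} = i \sqrt{327} \approx 18.083 i$)
$G{\left(19,-2 \right)} \left(532 + f\right) = 21 \left(532 + i \sqrt{327}\right) = 11172 + 21 i \sqrt{327}$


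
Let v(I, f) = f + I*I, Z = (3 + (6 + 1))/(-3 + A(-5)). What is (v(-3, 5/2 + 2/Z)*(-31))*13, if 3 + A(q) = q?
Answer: -37479/10 ≈ -3747.9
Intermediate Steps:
A(q) = -3 + q
Z = -10/11 (Z = (3 + (6 + 1))/(-3 + (-3 - 5)) = (3 + 7)/(-3 - 8) = 10/(-11) = 10*(-1/11) = -10/11 ≈ -0.90909)
v(I, f) = f + I²
(v(-3, 5/2 + 2/Z)*(-31))*13 = (((5/2 + 2/(-10/11)) + (-3)²)*(-31))*13 = (((5*(½) + 2*(-11/10)) + 9)*(-31))*13 = (((5/2 - 11/5) + 9)*(-31))*13 = ((3/10 + 9)*(-31))*13 = ((93/10)*(-31))*13 = -2883/10*13 = -37479/10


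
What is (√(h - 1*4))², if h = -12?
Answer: -16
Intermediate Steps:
(√(h - 1*4))² = (√(-12 - 1*4))² = (√(-12 - 4))² = (√(-16))² = (4*I)² = -16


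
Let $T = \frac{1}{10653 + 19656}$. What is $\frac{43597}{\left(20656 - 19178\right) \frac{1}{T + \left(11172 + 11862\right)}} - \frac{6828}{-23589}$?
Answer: $\frac{79774627025476243}{117412155942} \approx 6.7944 \cdot 10^{5}$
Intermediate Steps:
$T = \frac{1}{30309} \approx 3.2993 \cdot 10^{-5}$
$\frac{43597}{\left(20656 - 19178\right) \frac{1}{T + \left(11172 + 11862\right)}} - \frac{6828}{-23589} = \frac{43597}{\left(20656 - 19178\right) \frac{1}{\frac{1}{30309} + \left(11172 + 11862\right)}} - \frac{6828}{-23589} = \frac{43597}{1478 \frac{1}{\frac{1}{30309} + 23034}} - - \frac{2276}{7863} = \frac{43597}{1478 \frac{1}{\frac{698137507}{30309}}} + \frac{2276}{7863} = \frac{43597}{1478 \cdot \frac{30309}{698137507}} + \frac{2276}{7863} = \frac{43597}{\frac{44796702}{698137507}} + \frac{2276}{7863} = 43597 \cdot \frac{698137507}{44796702} + \frac{2276}{7863} = \frac{30436700892679}{44796702} + \frac{2276}{7863} = \frac{79774627025476243}{117412155942}$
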